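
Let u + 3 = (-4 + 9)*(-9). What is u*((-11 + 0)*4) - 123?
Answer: 1989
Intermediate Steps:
u = -48 (u = -3 + (-4 + 9)*(-9) = -3 + 5*(-9) = -3 - 45 = -48)
u*((-11 + 0)*4) - 123 = -48*(-11 + 0)*4 - 123 = -(-528)*4 - 123 = -48*(-44) - 123 = 2112 - 123 = 1989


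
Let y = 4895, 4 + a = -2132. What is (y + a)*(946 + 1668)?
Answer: 7212026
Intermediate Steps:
a = -2136 (a = -4 - 2132 = -2136)
(y + a)*(946 + 1668) = (4895 - 2136)*(946 + 1668) = 2759*2614 = 7212026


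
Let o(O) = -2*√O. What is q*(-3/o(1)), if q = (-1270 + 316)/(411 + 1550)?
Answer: -27/37 ≈ -0.72973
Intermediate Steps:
q = -18/37 (q = -954/1961 = -954*1/1961 = -18/37 ≈ -0.48649)
q*(-3/o(1)) = -(-54)/(37*((-2*√1))) = -(-54)/(37*((-2*1))) = -(-54)/(37*(-2)) = -(-54)*(-1)/(37*2) = -18/37*3/2 = -27/37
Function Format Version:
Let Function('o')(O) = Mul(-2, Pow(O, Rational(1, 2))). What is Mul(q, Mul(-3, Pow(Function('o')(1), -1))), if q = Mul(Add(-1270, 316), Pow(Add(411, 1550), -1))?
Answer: Rational(-27, 37) ≈ -0.72973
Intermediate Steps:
q = Rational(-18, 37) (q = Mul(-954, Pow(1961, -1)) = Mul(-954, Rational(1, 1961)) = Rational(-18, 37) ≈ -0.48649)
Mul(q, Mul(-3, Pow(Function('o')(1), -1))) = Mul(Rational(-18, 37), Mul(-3, Pow(Mul(-2, Pow(1, Rational(1, 2))), -1))) = Mul(Rational(-18, 37), Mul(-3, Pow(Mul(-2, 1), -1))) = Mul(Rational(-18, 37), Mul(-3, Pow(-2, -1))) = Mul(Rational(-18, 37), Mul(-3, Rational(-1, 2))) = Mul(Rational(-18, 37), Rational(3, 2)) = Rational(-27, 37)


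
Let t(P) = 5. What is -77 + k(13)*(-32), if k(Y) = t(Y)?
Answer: -237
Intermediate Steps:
k(Y) = 5
-77 + k(13)*(-32) = -77 + 5*(-32) = -77 - 160 = -237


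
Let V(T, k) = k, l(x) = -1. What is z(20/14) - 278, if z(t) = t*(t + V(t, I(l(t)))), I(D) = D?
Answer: -13592/49 ≈ -277.39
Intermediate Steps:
z(t) = t*(-1 + t) (z(t) = t*(t - 1) = t*(-1 + t))
z(20/14) - 278 = (20/14)*(-1 + 20/14) - 278 = (20*(1/14))*(-1 + 20*(1/14)) - 278 = 10*(-1 + 10/7)/7 - 278 = (10/7)*(3/7) - 278 = 30/49 - 278 = -13592/49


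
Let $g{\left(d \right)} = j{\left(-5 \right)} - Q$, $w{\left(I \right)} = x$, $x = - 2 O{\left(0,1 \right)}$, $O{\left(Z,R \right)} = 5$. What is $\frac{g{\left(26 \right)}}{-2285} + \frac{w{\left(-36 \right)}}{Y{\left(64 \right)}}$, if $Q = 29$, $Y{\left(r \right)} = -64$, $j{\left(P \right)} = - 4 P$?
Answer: $\frac{11713}{73120} \approx 0.16019$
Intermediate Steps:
$x = -10$ ($x = \left(-2\right) 5 = -10$)
$w{\left(I \right)} = -10$
$g{\left(d \right)} = -9$ ($g{\left(d \right)} = \left(-4\right) \left(-5\right) - 29 = 20 - 29 = -9$)
$\frac{g{\left(26 \right)}}{-2285} + \frac{w{\left(-36 \right)}}{Y{\left(64 \right)}} = - \frac{9}{-2285} - \frac{10}{-64} = \left(-9\right) \left(- \frac{1}{2285}\right) - - \frac{5}{32} = \frac{9}{2285} + \frac{5}{32} = \frac{11713}{73120}$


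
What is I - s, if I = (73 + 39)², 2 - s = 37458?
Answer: 50000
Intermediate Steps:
s = -37456 (s = 2 - 1*37458 = 2 - 37458 = -37456)
I = 12544 (I = 112² = 12544)
I - s = 12544 - 1*(-37456) = 12544 + 37456 = 50000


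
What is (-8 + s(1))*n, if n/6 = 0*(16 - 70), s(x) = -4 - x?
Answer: 0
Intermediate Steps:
n = 0 (n = 6*(0*(16 - 70)) = 6*(0*(-54)) = 6*0 = 0)
(-8 + s(1))*n = (-8 + (-4 - 1*1))*0 = (-8 + (-4 - 1))*0 = (-8 - 5)*0 = -13*0 = 0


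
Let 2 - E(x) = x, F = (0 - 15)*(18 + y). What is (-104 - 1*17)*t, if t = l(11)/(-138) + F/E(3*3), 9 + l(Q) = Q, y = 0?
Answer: -2253383/483 ≈ -4665.4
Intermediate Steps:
l(Q) = -9 + Q
F = -270 (F = (0 - 15)*(18 + 0) = -15*18 = -270)
E(x) = 2 - x
t = 18623/483 (t = (-9 + 11)/(-138) - 270/(2 - 3*3) = 2*(-1/138) - 270/(2 - 1*9) = -1/69 - 270/(2 - 9) = -1/69 - 270/(-7) = -1/69 - 270*(-⅐) = -1/69 + 270/7 = 18623/483 ≈ 38.557)
(-104 - 1*17)*t = (-104 - 1*17)*(18623/483) = (-104 - 17)*(18623/483) = -121*18623/483 = -2253383/483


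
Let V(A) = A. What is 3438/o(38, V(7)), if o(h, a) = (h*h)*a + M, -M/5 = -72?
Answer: 1719/5234 ≈ 0.32843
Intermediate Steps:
M = 360 (M = -5*(-72) = 360)
o(h, a) = 360 + a*h² (o(h, a) = (h*h)*a + 360 = h²*a + 360 = a*h² + 360 = 360 + a*h²)
3438/o(38, V(7)) = 3438/(360 + 7*38²) = 3438/(360 + 7*1444) = 3438/(360 + 10108) = 3438/10468 = 3438*(1/10468) = 1719/5234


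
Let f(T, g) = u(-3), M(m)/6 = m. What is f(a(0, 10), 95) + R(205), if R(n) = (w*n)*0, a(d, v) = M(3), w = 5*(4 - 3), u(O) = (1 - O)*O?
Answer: -12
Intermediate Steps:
M(m) = 6*m
u(O) = O*(1 - O)
w = 5 (w = 5*1 = 5)
a(d, v) = 18 (a(d, v) = 6*3 = 18)
R(n) = 0 (R(n) = (5*n)*0 = 0)
f(T, g) = -12 (f(T, g) = -3*(1 - 1*(-3)) = -3*(1 + 3) = -3*4 = -12)
f(a(0, 10), 95) + R(205) = -12 + 0 = -12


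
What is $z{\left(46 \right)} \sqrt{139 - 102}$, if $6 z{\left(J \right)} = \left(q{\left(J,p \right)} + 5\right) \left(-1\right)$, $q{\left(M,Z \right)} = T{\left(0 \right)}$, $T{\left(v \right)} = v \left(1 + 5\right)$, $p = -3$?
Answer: $- \frac{5 \sqrt{37}}{6} \approx -5.069$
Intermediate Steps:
$T{\left(v \right)} = 6 v$ ($T{\left(v \right)} = v 6 = 6 v$)
$q{\left(M,Z \right)} = 0$ ($q{\left(M,Z \right)} = 6 \cdot 0 = 0$)
$z{\left(J \right)} = - \frac{5}{6}$ ($z{\left(J \right)} = \frac{\left(0 + 5\right) \left(-1\right)}{6} = \frac{5 \left(-1\right)}{6} = \frac{1}{6} \left(-5\right) = - \frac{5}{6}$)
$z{\left(46 \right)} \sqrt{139 - 102} = - \frac{5 \sqrt{139 - 102}}{6} = - \frac{5 \sqrt{37}}{6}$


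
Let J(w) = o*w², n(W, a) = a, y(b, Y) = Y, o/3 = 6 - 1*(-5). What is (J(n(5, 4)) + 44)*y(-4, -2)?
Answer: -1144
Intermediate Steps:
o = 33 (o = 3*(6 - 1*(-5)) = 3*(6 + 5) = 3*11 = 33)
J(w) = 33*w²
(J(n(5, 4)) + 44)*y(-4, -2) = (33*4² + 44)*(-2) = (33*16 + 44)*(-2) = (528 + 44)*(-2) = 572*(-2) = -1144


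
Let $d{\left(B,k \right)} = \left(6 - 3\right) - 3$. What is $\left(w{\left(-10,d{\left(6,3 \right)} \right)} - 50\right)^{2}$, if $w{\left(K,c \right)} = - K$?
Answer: $1600$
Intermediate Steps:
$d{\left(B,k \right)} = 0$ ($d{\left(B,k \right)} = 3 - 3 = 0$)
$\left(w{\left(-10,d{\left(6,3 \right)} \right)} - 50\right)^{2} = \left(\left(-1\right) \left(-10\right) - 50\right)^{2} = \left(10 - 50\right)^{2} = \left(-40\right)^{2} = 1600$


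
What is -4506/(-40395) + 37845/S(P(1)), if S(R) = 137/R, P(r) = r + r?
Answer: 1019371624/1844705 ≈ 552.59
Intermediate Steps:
P(r) = 2*r
-4506/(-40395) + 37845/S(P(1)) = -4506/(-40395) + 37845/((137/((2*1)))) = -4506*(-1/40395) + 37845/((137/2)) = 1502/13465 + 37845/((137*(½))) = 1502/13465 + 37845/(137/2) = 1502/13465 + 37845*(2/137) = 1502/13465 + 75690/137 = 1019371624/1844705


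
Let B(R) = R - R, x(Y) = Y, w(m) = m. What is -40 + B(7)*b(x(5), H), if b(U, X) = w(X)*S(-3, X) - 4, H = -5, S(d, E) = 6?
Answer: -40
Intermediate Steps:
B(R) = 0
b(U, X) = -4 + 6*X (b(U, X) = X*6 - 4 = 6*X - 4 = -4 + 6*X)
-40 + B(7)*b(x(5), H) = -40 + 0*(-4 + 6*(-5)) = -40 + 0*(-4 - 30) = -40 + 0*(-34) = -40 + 0 = -40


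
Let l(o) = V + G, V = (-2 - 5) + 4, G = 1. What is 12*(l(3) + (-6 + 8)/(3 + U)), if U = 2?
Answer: -96/5 ≈ -19.200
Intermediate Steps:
V = -3 (V = -7 + 4 = -3)
l(o) = -2 (l(o) = -3 + 1 = -2)
12*(l(3) + (-6 + 8)/(3 + U)) = 12*(-2 + (-6 + 8)/(3 + 2)) = 12*(-2 + 2/5) = 12*(-2 + 2*(⅕)) = 12*(-2 + ⅖) = 12*(-8/5) = -96/5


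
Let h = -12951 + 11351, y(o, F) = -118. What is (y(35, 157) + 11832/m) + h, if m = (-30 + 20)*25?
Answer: -220666/125 ≈ -1765.3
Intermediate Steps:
m = -250 (m = -10*25 = -250)
h = -1600
(y(35, 157) + 11832/m) + h = (-118 + 11832/(-250)) - 1600 = (-118 + 11832*(-1/250)) - 1600 = (-118 - 5916/125) - 1600 = -20666/125 - 1600 = -220666/125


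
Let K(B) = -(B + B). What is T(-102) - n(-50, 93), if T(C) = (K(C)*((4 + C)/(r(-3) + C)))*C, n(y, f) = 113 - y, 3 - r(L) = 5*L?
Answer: -24439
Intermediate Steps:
r(L) = 3 - 5*L
K(B) = -2*B
T(C) = -2*C**2*(4 + C)/(18 + C) (T(C) = ((-2*C)*((4 + C)/((3 - 5*(-3)) + C)))*C = ((-2*C)*((4 + C)/((3 + 15) + C)))*C = ((-2*C)*((4 + C)/(18 + C)))*C = (-2*C*(4 + C)/(18 + C))*C = -2*C**2*(4 + C)/(18 + C))
T(-102) - n(-50, 93) = 2*(-102)**2*(-4 - 1*(-102))/(18 - 102) - (113 - 1*(-50)) = 2*10404*(-4 + 102)/(-84) - (113 + 50) = 2*10404*(-1/84)*98 - 1*163 = -24276 - 163 = -24439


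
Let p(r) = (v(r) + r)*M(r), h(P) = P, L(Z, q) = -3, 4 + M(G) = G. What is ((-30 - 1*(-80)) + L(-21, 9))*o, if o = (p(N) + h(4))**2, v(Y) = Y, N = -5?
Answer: 415292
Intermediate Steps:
M(G) = -4 + G
p(r) = 2*r*(-4 + r) (p(r) = (r + r)*(-4 + r) = (2*r)*(-4 + r) = 2*r*(-4 + r))
o = 8836 (o = (2*(-5)*(-4 - 5) + 4)**2 = (2*(-5)*(-9) + 4)**2 = (90 + 4)**2 = 94**2 = 8836)
((-30 - 1*(-80)) + L(-21, 9))*o = ((-30 - 1*(-80)) - 3)*8836 = ((-30 + 80) - 3)*8836 = (50 - 3)*8836 = 47*8836 = 415292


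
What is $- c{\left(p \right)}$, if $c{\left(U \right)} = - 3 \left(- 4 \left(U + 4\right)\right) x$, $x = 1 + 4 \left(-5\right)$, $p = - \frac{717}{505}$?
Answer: $\frac{297084}{505} \approx 588.29$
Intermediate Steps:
$p = - \frac{717}{505}$ ($p = \left(-717\right) \frac{1}{505} = - \frac{717}{505} \approx -1.4198$)
$x = -19$ ($x = 1 - 20 = -19$)
$c{\left(U \right)} = -912 - 228 U$ ($c{\left(U \right)} = - 3 \left(- 4 \left(U + 4\right)\right) \left(-19\right) = - 3 \left(- 4 \left(4 + U\right)\right) \left(-19\right) = - 3 \left(-16 - 4 U\right) \left(-19\right) = \left(48 + 12 U\right) \left(-19\right) = -912 - 228 U$)
$- c{\left(p \right)} = - (-912 - - \frac{163476}{505}) = - (-912 + \frac{163476}{505}) = \left(-1\right) \left(- \frac{297084}{505}\right) = \frac{297084}{505}$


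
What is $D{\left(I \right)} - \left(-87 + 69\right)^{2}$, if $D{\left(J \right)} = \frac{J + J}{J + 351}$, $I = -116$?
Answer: $- \frac{76372}{235} \approx -324.99$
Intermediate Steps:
$D{\left(J \right)} = \frac{2 J}{351 + J}$
$D{\left(I \right)} - \left(-87 + 69\right)^{2} = 2 \left(-116\right) \frac{1}{351 - 116} - \left(-87 + 69\right)^{2} = 2 \left(-116\right) \frac{1}{235} - \left(-18\right)^{2} = 2 \left(-116\right) \frac{1}{235} - 324 = - \frac{232}{235} - 324 = - \frac{76372}{235}$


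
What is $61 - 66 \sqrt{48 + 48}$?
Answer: $61 - 264 \sqrt{6} \approx -585.67$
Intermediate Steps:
$61 - 66 \sqrt{48 + 48} = 61 - 66 \sqrt{96} = 61 - 66 \cdot 4 \sqrt{6} = 61 - 264 \sqrt{6}$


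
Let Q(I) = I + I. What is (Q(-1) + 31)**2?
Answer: 841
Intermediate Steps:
Q(I) = 2*I
(Q(-1) + 31)**2 = (2*(-1) + 31)**2 = (-2 + 31)**2 = 29**2 = 841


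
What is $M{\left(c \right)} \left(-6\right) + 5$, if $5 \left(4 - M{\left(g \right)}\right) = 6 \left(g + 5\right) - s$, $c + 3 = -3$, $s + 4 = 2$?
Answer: $- \frac{119}{5} \approx -23.8$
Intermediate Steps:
$s = -2$ ($s = -4 + 2 = -2$)
$c = -6$ ($c = -3 - 3 = -6$)
$M{\left(g \right)} = - \frac{12}{5} - \frac{6 g}{5}$ ($M{\left(g \right)} = 4 - \frac{6 \left(g + 5\right) - -2}{5} = 4 - \frac{6 \left(5 + g\right) + 2}{5} = 4 - \frac{\left(30 + 6 g\right) + 2}{5} = 4 - \frac{32 + 6 g}{5} = 4 - \left(\frac{32}{5} + \frac{6 g}{5}\right) = - \frac{12}{5} - \frac{6 g}{5}$)
$M{\left(c \right)} \left(-6\right) + 5 = \left(- \frac{12}{5} - - \frac{36}{5}\right) \left(-6\right) + 5 = \left(- \frac{12}{5} + \frac{36}{5}\right) \left(-6\right) + 5 = \frac{24}{5} \left(-6\right) + 5 = - \frac{144}{5} + 5 = - \frac{119}{5}$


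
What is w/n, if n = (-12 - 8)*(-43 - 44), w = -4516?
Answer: -1129/435 ≈ -2.5954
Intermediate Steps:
n = 1740 (n = -20*(-87) = 1740)
w/n = -4516/1740 = -4516*1/1740 = -1129/435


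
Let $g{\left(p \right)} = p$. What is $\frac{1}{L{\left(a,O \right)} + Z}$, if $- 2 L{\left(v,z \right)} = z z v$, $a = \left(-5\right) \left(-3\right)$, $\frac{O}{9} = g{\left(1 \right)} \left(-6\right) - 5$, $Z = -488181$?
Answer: $- \frac{2}{1123377} \approx -1.7803 \cdot 10^{-6}$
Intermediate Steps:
$O = -99$ ($O = 9 \left(1 \left(-6\right) - 5\right) = 9 \left(-6 - 5\right) = 9 \left(-11\right) = -99$)
$a = 15$
$L{\left(v,z \right)} = - \frac{v z^{2}}{2}$ ($L{\left(v,z \right)} = - \frac{z z v}{2} = - \frac{z v z}{2} = - \frac{v z^{2}}{2}$)
$\frac{1}{L{\left(a,O \right)} + Z} = \frac{1}{\left(- \frac{1}{2}\right) 15 \left(-99\right)^{2} - 488181} = \frac{1}{\left(- \frac{1}{2}\right) 15 \cdot 9801 - 488181} = \frac{1}{- \frac{147015}{2} - 488181} = \frac{1}{- \frac{1123377}{2}} = - \frac{2}{1123377}$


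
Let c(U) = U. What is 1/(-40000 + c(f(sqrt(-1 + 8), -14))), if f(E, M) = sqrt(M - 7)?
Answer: -40000/1600000021 - I*sqrt(21)/1600000021 ≈ -2.5e-5 - 2.8641e-9*I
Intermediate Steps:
f(E, M) = sqrt(-7 + M)
1/(-40000 + c(f(sqrt(-1 + 8), -14))) = 1/(-40000 + sqrt(-7 - 14)) = 1/(-40000 + sqrt(-21)) = 1/(-40000 + I*sqrt(21))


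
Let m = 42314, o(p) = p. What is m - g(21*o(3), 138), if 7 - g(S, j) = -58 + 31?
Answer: 42280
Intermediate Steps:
g(S, j) = 34 (g(S, j) = 7 - (-58 + 31) = 7 - 1*(-27) = 7 + 27 = 34)
m - g(21*o(3), 138) = 42314 - 1*34 = 42314 - 34 = 42280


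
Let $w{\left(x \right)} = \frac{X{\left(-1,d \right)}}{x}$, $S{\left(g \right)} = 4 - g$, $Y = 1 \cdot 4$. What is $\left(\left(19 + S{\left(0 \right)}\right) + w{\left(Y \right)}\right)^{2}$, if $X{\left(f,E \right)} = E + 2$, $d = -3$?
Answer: $\frac{8281}{16} \approx 517.56$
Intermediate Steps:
$Y = 4$
$X{\left(f,E \right)} = 2 + E$
$w{\left(x \right)} = - \frac{1}{x}$ ($w{\left(x \right)} = \frac{2 - 3}{x} = - \frac{1}{x}$)
$\left(\left(19 + S{\left(0 \right)}\right) + w{\left(Y \right)}\right)^{2} = \left(\left(19 + \left(4 - 0\right)\right) - \frac{1}{4}\right)^{2} = \left(\left(19 + \left(4 + 0\right)\right) - \frac{1}{4}\right)^{2} = \left(\left(19 + 4\right) - \frac{1}{4}\right)^{2} = \left(23 - \frac{1}{4}\right)^{2} = \left(\frac{91}{4}\right)^{2} = \frac{8281}{16}$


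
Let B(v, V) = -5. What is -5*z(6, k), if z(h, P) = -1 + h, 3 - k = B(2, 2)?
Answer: -25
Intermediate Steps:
k = 8 (k = 3 - 1*(-5) = 3 + 5 = 8)
-5*z(6, k) = -5*(-1 + 6) = -5*5 = -25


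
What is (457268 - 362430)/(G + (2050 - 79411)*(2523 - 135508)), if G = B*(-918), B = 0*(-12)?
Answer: 94838/10287852585 ≈ 9.2184e-6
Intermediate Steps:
B = 0
G = 0 (G = 0*(-918) = 0)
(457268 - 362430)/(G + (2050 - 79411)*(2523 - 135508)) = (457268 - 362430)/(0 + (2050 - 79411)*(2523 - 135508)) = 94838/(0 - 77361*(-132985)) = 94838/(0 + 10287852585) = 94838/10287852585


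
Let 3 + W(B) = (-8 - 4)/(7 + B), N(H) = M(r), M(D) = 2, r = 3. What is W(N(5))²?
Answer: 169/9 ≈ 18.778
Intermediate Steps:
N(H) = 2
W(B) = -3 - 12/(7 + B) (W(B) = -3 + (-8 - 4)/(7 + B) = -3 - 12/(7 + B))
W(N(5))² = (3*(-11 - 1*2)/(7 + 2))² = (3*(-11 - 2)/9)² = (3*(⅑)*(-13))² = (-13/3)² = 169/9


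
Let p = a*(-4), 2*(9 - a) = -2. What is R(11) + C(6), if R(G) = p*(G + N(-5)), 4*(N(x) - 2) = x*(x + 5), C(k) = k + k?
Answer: -508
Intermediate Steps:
a = 10 (a = 9 - 1/2*(-2) = 9 + 1 = 10)
C(k) = 2*k
p = -40 (p = 10*(-4) = -40)
N(x) = 2 + x*(5 + x)/4 (N(x) = 2 + (x*(x + 5))/4 = 2 + (x*(5 + x))/4 = 2 + x*(5 + x)/4)
R(G) = -80 - 40*G (R(G) = -40*(G + (2 + (1/4)*(-5)**2 + (5/4)*(-5))) = -40*(G + (2 + (1/4)*25 - 25/4)) = -40*(G + (2 + 25/4 - 25/4)) = -40*(G + 2) = -40*(2 + G) = -80 - 40*G)
R(11) + C(6) = (-80 - 40*11) + 2*6 = (-80 - 440) + 12 = -520 + 12 = -508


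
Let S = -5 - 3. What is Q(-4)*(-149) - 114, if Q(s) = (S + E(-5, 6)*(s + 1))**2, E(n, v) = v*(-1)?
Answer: -15014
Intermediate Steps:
S = -8
E(n, v) = -v
Q(s) = (-14 - 6*s)**2 (Q(s) = (-8 + (-1*6)*(s + 1))**2 = (-8 - 6*(1 + s))**2 = (-8 + (-6 - 6*s))**2 = (-14 - 6*s)**2)
Q(-4)*(-149) - 114 = (4*(7 + 3*(-4))**2)*(-149) - 114 = (4*(7 - 12)**2)*(-149) - 114 = (4*(-5)**2)*(-149) - 114 = (4*25)*(-149) - 114 = 100*(-149) - 114 = -14900 - 114 = -15014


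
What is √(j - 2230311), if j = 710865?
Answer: I*√1519446 ≈ 1232.7*I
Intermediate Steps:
√(j - 2230311) = √(710865 - 2230311) = √(-1519446) = I*√1519446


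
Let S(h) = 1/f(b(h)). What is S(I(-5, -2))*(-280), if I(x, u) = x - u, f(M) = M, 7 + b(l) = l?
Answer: 28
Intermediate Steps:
b(l) = -7 + l
S(h) = 1/(-7 + h)
S(I(-5, -2))*(-280) = -280/(-7 + (-5 - 1*(-2))) = -280/(-7 + (-5 + 2)) = -280/(-7 - 3) = -280/(-10) = -⅒*(-280) = 28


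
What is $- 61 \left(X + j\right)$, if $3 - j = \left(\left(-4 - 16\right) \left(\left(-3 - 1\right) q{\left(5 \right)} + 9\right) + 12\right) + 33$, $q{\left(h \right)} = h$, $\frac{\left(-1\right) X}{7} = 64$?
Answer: $43310$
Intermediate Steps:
$X = -448$ ($X = \left(-7\right) 64 = -448$)
$j = -262$ ($j = 3 - \left(\left(\left(-4 - 16\right) \left(\left(-3 - 1\right) 5 + 9\right) + 12\right) + 33\right) = 3 - \left(\left(- 20 \left(\left(-4\right) 5 + 9\right) + 12\right) + 33\right) = 3 - \left(\left(- 20 \left(-20 + 9\right) + 12\right) + 33\right) = 3 - \left(\left(\left(-20\right) \left(-11\right) + 12\right) + 33\right) = 3 - \left(\left(220 + 12\right) + 33\right) = 3 - \left(232 + 33\right) = 3 - 265 = -262$)
$- 61 \left(X + j\right) = - 61 \left(-448 - 262\right) = \left(-61\right) \left(-710\right) = 43310$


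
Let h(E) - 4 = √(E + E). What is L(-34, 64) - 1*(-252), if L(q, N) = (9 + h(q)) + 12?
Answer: 277 + 2*I*√17 ≈ 277.0 + 8.2462*I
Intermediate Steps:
h(E) = 4 + √2*√E (h(E) = 4 + √(E + E) = 4 + √(2*E) = 4 + √2*√E)
L(q, N) = 25 + √2*√q (L(q, N) = (9 + (4 + √2*√q)) + 12 = (13 + √2*√q) + 12 = 25 + √2*√q)
L(-34, 64) - 1*(-252) = (25 + √2*√(-34)) - 1*(-252) = (25 + √2*(I*√34)) + 252 = (25 + 2*I*√17) + 252 = 277 + 2*I*√17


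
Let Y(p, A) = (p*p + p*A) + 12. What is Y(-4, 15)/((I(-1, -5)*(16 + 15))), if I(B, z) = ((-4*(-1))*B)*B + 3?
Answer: -32/217 ≈ -0.14747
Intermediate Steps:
Y(p, A) = 12 + p² + A*p (Y(p, A) = (p² + A*p) + 12 = 12 + p² + A*p)
I(B, z) = 3 + 4*B² (I(B, z) = (4*B)*B + 3 = 4*B² + 3 = 3 + 4*B²)
Y(-4, 15)/((I(-1, -5)*(16 + 15))) = (12 + (-4)² + 15*(-4))/(((3 + 4*(-1)²)*(16 + 15))) = (12 + 16 - 60)/(((3 + 4*1)*31)) = -32*1/(31*(3 + 4)) = -32/(7*31) = -32/217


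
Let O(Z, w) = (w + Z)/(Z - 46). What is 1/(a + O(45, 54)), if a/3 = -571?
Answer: -1/1812 ≈ -0.00055188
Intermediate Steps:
a = -1713 (a = 3*(-571) = -1713)
O(Z, w) = (Z + w)/(-46 + Z)
1/(a + O(45, 54)) = 1/(-1713 + (45 + 54)/(-46 + 45)) = 1/(-1713 + 99/(-1)) = 1/(-1713 - 1*99) = 1/(-1713 - 99) = 1/(-1812) = -1/1812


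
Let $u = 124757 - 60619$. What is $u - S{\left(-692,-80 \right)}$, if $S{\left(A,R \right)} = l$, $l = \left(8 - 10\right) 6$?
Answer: $64150$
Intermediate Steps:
$l = -12$ ($l = \left(-2\right) 6 = -12$)
$S{\left(A,R \right)} = -12$
$u = 64138$
$u - S{\left(-692,-80 \right)} = 64138 - -12 = 64138 + 12 = 64150$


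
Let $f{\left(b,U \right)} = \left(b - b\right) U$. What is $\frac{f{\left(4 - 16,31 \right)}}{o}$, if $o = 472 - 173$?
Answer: $0$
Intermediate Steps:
$f{\left(b,U \right)} = 0$ ($f{\left(b,U \right)} = 0 U = 0$)
$o = 299$ ($o = 472 - 173 = 299$)
$\frac{f{\left(4 - 16,31 \right)}}{o} = \frac{0}{299} = 0 \cdot \frac{1}{299} = 0$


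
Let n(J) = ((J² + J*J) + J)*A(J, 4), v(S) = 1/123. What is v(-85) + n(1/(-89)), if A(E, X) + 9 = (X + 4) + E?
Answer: 1668059/86711187 ≈ 0.019237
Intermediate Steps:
A(E, X) = -5 + E + X (A(E, X) = -9 + ((X + 4) + E) = -9 + ((4 + X) + E) = -9 + (4 + E + X) = -5 + E + X)
v(S) = 1/123
n(J) = (-1 + J)*(J + 2*J²) (n(J) = ((J² + J*J) + J)*(-5 + J + 4) = ((J² + J²) + J)*(-1 + J) = (2*J² + J)*(-1 + J) = (J + 2*J²)*(-1 + J) = (-1 + J)*(J + 2*J²))
v(-85) + n(1/(-89)) = 1/123 + (1 + 2/(-89))*(-1 + 1/(-89))/(-89) = 1/123 - (1 + 2*(-1/89))*(-1 - 1/89)/89 = 1/123 - 1/89*(1 - 2/89)*(-90/89) = 1/123 - 1/89*87/89*(-90/89) = 1/123 + 7830/704969 = 1668059/86711187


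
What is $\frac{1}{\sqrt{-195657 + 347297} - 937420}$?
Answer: $- \frac{46871}{43937805238} - \frac{\sqrt{37910}}{439378052380} \approx -1.0672 \cdot 10^{-6}$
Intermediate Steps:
$\frac{1}{\sqrt{-195657 + 347297} - 937420} = \frac{1}{\sqrt{151640} - 937420} = \frac{1}{2 \sqrt{37910} - 937420} = \frac{1}{-937420 + 2 \sqrt{37910}}$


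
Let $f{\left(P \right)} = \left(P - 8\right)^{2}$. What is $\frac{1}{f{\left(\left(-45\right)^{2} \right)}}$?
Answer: $\frac{1}{4068289} \approx 2.458 \cdot 10^{-7}$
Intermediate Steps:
$f{\left(P \right)} = \left(-8 + P\right)^{2}$
$\frac{1}{f{\left(\left(-45\right)^{2} \right)}} = \frac{1}{\left(-8 + \left(-45\right)^{2}\right)^{2}} = \frac{1}{\left(-8 + 2025\right)^{2}} = \frac{1}{2017^{2}} = \frac{1}{4068289}$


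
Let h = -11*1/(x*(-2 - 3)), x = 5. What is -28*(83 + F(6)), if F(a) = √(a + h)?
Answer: -2324 - 28*√161/5 ≈ -2395.1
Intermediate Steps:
h = 11/25 (h = -11*1/(5*(-2 - 3)) = -11/(5*(-5)) = -11/(-25) = -11*(-1/25) = 11/25 ≈ 0.44000)
F(a) = √(11/25 + a) (F(a) = √(a + 11/25) = √(11/25 + a))
-28*(83 + F(6)) = -28*(83 + √(11 + 25*6)/5) = -28*(83 + √(11 + 150)/5) = -28*(83 + √161/5) = -2324 - 28*√161/5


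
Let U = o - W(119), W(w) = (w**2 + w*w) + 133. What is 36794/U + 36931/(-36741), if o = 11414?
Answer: -1981189525/626103381 ≈ -3.1643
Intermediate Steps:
W(w) = 133 + 2*w**2 (W(w) = (w**2 + w**2) + 133 = 2*w**2 + 133 = 133 + 2*w**2)
U = -17041 (U = 11414 - (133 + 2*119**2) = 11414 - (133 + 2*14161) = 11414 - (133 + 28322) = 11414 - 1*28455 = 11414 - 28455 = -17041)
36794/U + 36931/(-36741) = 36794/(-17041) + 36931/(-36741) = 36794*(-1/17041) + 36931*(-1/36741) = -36794/17041 - 36931/36741 = -1981189525/626103381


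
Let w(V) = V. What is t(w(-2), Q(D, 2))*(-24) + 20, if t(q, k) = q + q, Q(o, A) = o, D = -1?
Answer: 116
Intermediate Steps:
t(q, k) = 2*q
t(w(-2), Q(D, 2))*(-24) + 20 = (2*(-2))*(-24) + 20 = -4*(-24) + 20 = 96 + 20 = 116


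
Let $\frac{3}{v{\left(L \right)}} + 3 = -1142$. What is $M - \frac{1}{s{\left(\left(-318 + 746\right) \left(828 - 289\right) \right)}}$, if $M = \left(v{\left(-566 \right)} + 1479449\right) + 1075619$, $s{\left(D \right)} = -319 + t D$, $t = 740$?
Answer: $\frac{499426280117050032}{195464966345} \approx 2.5551 \cdot 10^{6}$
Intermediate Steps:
$v{\left(L \right)} = - \frac{3}{1145}$ ($v{\left(L \right)} = \frac{3}{-3 - 1142} = \frac{3}{-1145} = 3 \left(- \frac{1}{1145}\right) = - \frac{3}{1145}$)
$s{\left(D \right)} = -319 + 740 D$
$M = \frac{2925552857}{1145}$ ($M = \left(- \frac{3}{1145} + 1479449\right) + 1075619 = \frac{1693969102}{1145} + 1075619 = \frac{2925552857}{1145} \approx 2.5551 \cdot 10^{6}$)
$M - \frac{1}{s{\left(\left(-318 + 746\right) \left(828 - 289\right) \right)}} = \frac{2925552857}{1145} - \frac{1}{-319 + 740 \left(-318 + 746\right) \left(828 - 289\right)} = \frac{2925552857}{1145} - \frac{1}{-319 + 740 \cdot 428 \cdot 539} = \frac{2925552857}{1145} - \frac{1}{-319 + 740 \cdot 230692} = \frac{2925552857}{1145} - \frac{1}{-319 + 170712080} = \frac{2925552857}{1145} - \frac{1}{170711761} = \frac{499426280117050032}{195464966345}$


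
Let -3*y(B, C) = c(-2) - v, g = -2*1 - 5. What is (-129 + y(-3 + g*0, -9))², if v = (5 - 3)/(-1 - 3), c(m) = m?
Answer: 66049/4 ≈ 16512.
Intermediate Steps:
v = -½ (v = 2/(-4) = 2*(-¼) = -½ ≈ -0.50000)
g = -7 (g = -2 - 5 = -7)
y(B, C) = ½ (y(B, C) = -(-2 - 1*(-½))/3 = -(-2 + ½)/3 = -⅓*(-3/2) = ½)
(-129 + y(-3 + g*0, -9))² = (-129 + ½)² = (-257/2)² = 66049/4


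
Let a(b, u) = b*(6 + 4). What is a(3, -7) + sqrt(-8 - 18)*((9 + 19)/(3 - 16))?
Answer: 30 - 28*I*sqrt(26)/13 ≈ 30.0 - 10.982*I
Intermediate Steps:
a(b, u) = 10*b (a(b, u) = b*10 = 10*b)
a(3, -7) + sqrt(-8 - 18)*((9 + 19)/(3 - 16)) = 10*3 + sqrt(-8 - 18)*((9 + 19)/(3 - 16)) = 30 + sqrt(-26)*(28/(-13)) = 30 + (I*sqrt(26))*(28*(-1/13)) = 30 + (I*sqrt(26))*(-28/13) = 30 - 28*I*sqrt(26)/13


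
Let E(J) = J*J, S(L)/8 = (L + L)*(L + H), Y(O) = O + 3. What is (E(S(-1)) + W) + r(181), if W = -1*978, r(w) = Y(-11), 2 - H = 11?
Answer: 24614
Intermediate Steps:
H = -9 (H = 2 - 1*11 = 2 - 11 = -9)
Y(O) = 3 + O
r(w) = -8 (r(w) = 3 - 11 = -8)
S(L) = 16*L*(-9 + L) (S(L) = 8*((L + L)*(L - 9)) = 8*((2*L)*(-9 + L)) = 8*(2*L*(-9 + L)) = 16*L*(-9 + L))
E(J) = J²
W = -978
(E(S(-1)) + W) + r(181) = ((16*(-1)*(-9 - 1))² - 978) - 8 = ((16*(-1)*(-10))² - 978) - 8 = (160² - 978) - 8 = (25600 - 978) - 8 = 24622 - 8 = 24614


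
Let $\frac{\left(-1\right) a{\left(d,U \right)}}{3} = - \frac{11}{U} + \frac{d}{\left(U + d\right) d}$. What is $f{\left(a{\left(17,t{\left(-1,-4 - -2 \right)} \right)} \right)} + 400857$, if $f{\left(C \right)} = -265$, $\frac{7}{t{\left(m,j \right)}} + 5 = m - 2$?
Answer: $400592$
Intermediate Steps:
$t{\left(m,j \right)} = \frac{7}{-7 + m}$ ($t{\left(m,j \right)} = \frac{7}{-5 + \left(m - 2\right)} = \frac{7}{-5 + \left(-2 + m\right)} = \frac{7}{-7 + m}$)
$a{\left(d,U \right)} = - \frac{3}{U + d} + \frac{33}{U}$ ($a{\left(d,U \right)} = - 3 \left(- \frac{11}{U} + \frac{d}{\left(U + d\right) d}\right) = - 3 \left(- \frac{11}{U} + \frac{d}{d \left(U + d\right)}\right) = - 3 \left(- \frac{11}{U} + d \frac{1}{d \left(U + d\right)}\right) = - 3 \left(- \frac{11}{U} + \frac{1}{U + d}\right) = - 3 \left(\frac{1}{U + d} - \frac{11}{U}\right) = - \frac{3}{U + d} + \frac{33}{U}$)
$f{\left(a{\left(17,t{\left(-1,-4 - -2 \right)} \right)} \right)} + 400857 = -265 + 400857 = 400592$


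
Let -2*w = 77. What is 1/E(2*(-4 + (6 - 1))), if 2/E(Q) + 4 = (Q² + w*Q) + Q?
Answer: -75/2 ≈ -37.500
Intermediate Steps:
w = -77/2 (w = -½*77 = -77/2 ≈ -38.500)
E(Q) = 2/(-4 + Q² - 75*Q/2) (E(Q) = 2/(-4 + ((Q² - 77*Q/2) + Q)) = 2/(-4 + (Q² - 75*Q/2)) = 2/(-4 + Q² - 75*Q/2))
1/E(2*(-4 + (6 - 1))) = 1/(4/(-8 - 150*(-4 + (6 - 1)) + 2*(2*(-4 + (6 - 1)))²)) = 1/(4/(-8 - 150*(-4 + 5) + 2*(2*(-4 + 5))²)) = 1/(4/(-8 - 150 + 2*(2*1)²)) = 1/(4/(-8 - 75*2 + 2*2²)) = 1/(4/(-8 - 150 + 2*4)) = 1/(4/(-8 - 150 + 8)) = 1/(4/(-150)) = 1/(4*(-1/150)) = 1/(-2/75) = -75/2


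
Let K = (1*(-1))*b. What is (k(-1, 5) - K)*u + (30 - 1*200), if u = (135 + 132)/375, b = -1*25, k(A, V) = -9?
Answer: -24276/125 ≈ -194.21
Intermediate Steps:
b = -25
u = 89/125 (u = 267*(1/375) = 89/125 ≈ 0.71200)
K = 25 (K = (1*(-1))*(-25) = -1*(-25) = 25)
(k(-1, 5) - K)*u + (30 - 1*200) = (-9 - 1*25)*(89/125) + (30 - 1*200) = (-9 - 25)*(89/125) + (30 - 200) = -34*89/125 - 170 = -3026/125 - 170 = -24276/125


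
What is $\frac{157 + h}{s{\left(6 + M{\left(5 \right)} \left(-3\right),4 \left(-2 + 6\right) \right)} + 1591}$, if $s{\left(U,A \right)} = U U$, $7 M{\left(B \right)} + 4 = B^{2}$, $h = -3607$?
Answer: $- \frac{69}{32} \approx -2.1563$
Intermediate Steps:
$M{\left(B \right)} = - \frac{4}{7} + \frac{B^{2}}{7}$
$s{\left(U,A \right)} = U^{2}$
$\frac{157 + h}{s{\left(6 + M{\left(5 \right)} \left(-3\right),4 \left(-2 + 6\right) \right)} + 1591} = \frac{157 - 3607}{\left(6 + \left(- \frac{4}{7} + \frac{5^{2}}{7}\right) \left(-3\right)\right)^{2} + 1591} = - \frac{3450}{\left(6 + \left(- \frac{4}{7} + \frac{1}{7} \cdot 25\right) \left(-3\right)\right)^{2} + 1591} = - \frac{3450}{\left(6 + \left(- \frac{4}{7} + \frac{25}{7}\right) \left(-3\right)\right)^{2} + 1591} = - \frac{3450}{\left(6 + 3 \left(-3\right)\right)^{2} + 1591} = - \frac{3450}{\left(6 - 9\right)^{2} + 1591} = - \frac{3450}{\left(-3\right)^{2} + 1591} = - \frac{3450}{9 + 1591} = - \frac{3450}{1600} = \left(-3450\right) \frac{1}{1600} = - \frac{69}{32}$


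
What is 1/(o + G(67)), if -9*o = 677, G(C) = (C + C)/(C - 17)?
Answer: -225/16322 ≈ -0.013785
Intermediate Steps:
G(C) = 2*C/(-17 + C) (G(C) = (2*C)/(-17 + C) = 2*C/(-17 + C))
o = -677/9 (o = -1/9*677 = -677/9 ≈ -75.222)
1/(o + G(67)) = 1/(-677/9 + 2*67/(-17 + 67)) = 1/(-677/9 + 2*67/50) = 1/(-677/9 + 2*67*(1/50)) = 1/(-677/9 + 67/25) = 1/(-16322/225) = -225/16322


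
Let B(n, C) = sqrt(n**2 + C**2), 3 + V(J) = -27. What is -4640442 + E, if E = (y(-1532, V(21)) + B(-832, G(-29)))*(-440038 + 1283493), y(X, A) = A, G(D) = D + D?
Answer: -29944092 + 1686910*sqrt(173897) ≈ 6.7351e+8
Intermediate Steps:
V(J) = -30 (V(J) = -3 - 27 = -30)
G(D) = 2*D
B(n, C) = sqrt(C**2 + n**2)
E = -25303650 + 1686910*sqrt(173897) (E = (-30 + sqrt((2*(-29))**2 + (-832)**2))*(-440038 + 1283493) = (-30 + sqrt((-58)**2 + 692224))*843455 = (-30 + sqrt(3364 + 692224))*843455 = (-30 + sqrt(695588))*843455 = (-30 + 2*sqrt(173897))*843455 = -25303650 + 1686910*sqrt(173897) ≈ 6.7815e+8)
-4640442 + E = -4640442 + (-25303650 + 1686910*sqrt(173897)) = -29944092 + 1686910*sqrt(173897)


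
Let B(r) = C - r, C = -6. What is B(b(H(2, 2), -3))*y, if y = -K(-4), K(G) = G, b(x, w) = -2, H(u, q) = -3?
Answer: -16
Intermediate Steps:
y = 4 (y = -1*(-4) = 4)
B(r) = -6 - r
B(b(H(2, 2), -3))*y = (-6 - 1*(-2))*4 = (-6 + 2)*4 = -4*4 = -16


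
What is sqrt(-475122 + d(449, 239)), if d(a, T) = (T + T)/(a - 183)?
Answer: I*sqrt(8404401271)/133 ≈ 689.29*I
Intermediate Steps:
d(a, T) = 2*T/(-183 + a) (d(a, T) = (2*T)/(-183 + a) = 2*T/(-183 + a))
sqrt(-475122 + d(449, 239)) = sqrt(-475122 + 2*239/(-183 + 449)) = sqrt(-475122 + 2*239/266) = sqrt(-475122 + 2*239*(1/266)) = sqrt(-475122 + 239/133) = sqrt(-63190987/133) = I*sqrt(8404401271)/133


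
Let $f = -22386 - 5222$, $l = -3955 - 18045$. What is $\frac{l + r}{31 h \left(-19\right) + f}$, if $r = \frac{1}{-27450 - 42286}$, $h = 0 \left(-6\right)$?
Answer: $\frac{1534192001}{1925271488} \approx 0.79687$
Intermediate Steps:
$h = 0$
$r = - \frac{1}{69736}$ ($r = \frac{1}{-69736} = - \frac{1}{69736} \approx -1.434 \cdot 10^{-5}$)
$l = -22000$ ($l = -3955 - 18045 = -22000$)
$f = -27608$ ($f = -22386 - 5222 = -27608$)
$\frac{l + r}{31 h \left(-19\right) + f} = \frac{-22000 - \frac{1}{69736}}{31 \cdot 0 \left(-19\right) - 27608} = - \frac{1534192001}{69736 \left(0 \left(-19\right) - 27608\right)} = - \frac{1534192001}{69736 \left(0 - 27608\right)} = - \frac{1534192001}{69736 \left(-27608\right)} = \left(- \frac{1534192001}{69736}\right) \left(- \frac{1}{27608}\right) = \frac{1534192001}{1925271488}$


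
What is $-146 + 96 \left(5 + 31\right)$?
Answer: $3310$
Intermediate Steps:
$-146 + 96 \left(5 + 31\right) = -146 + 96 \cdot 36 = -146 + 3456 = 3310$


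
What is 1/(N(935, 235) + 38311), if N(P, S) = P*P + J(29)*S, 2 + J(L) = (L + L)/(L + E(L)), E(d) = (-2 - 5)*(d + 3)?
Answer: 39/35567848 ≈ 1.0965e-6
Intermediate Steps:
E(d) = -21 - 7*d (E(d) = -7*(3 + d) = -21 - 7*d)
J(L) = -2 + 2*L/(-21 - 6*L) (J(L) = -2 + (L + L)/(L + (-21 - 7*L)) = -2 + (2*L)/(-21 - 6*L) = -2 + 2*L/(-21 - 6*L))
N(P, S) = P**2 - 448*S/195 (N(P, S) = P*P + (14*(-3 - 1*29)/(3*(7 + 2*29)))*S = P**2 + (14*(-3 - 29)/(3*(7 + 58)))*S = P**2 + ((14/3)*(-32)/65)*S = P**2 + ((14/3)*(1/65)*(-32))*S = P**2 - 448*S/195)
1/(N(935, 235) + 38311) = 1/((935**2 - 448/195*235) + 38311) = 1/((874225 - 21056/39) + 38311) = 1/(34073719/39 + 38311) = 1/(35567848/39) = 39/35567848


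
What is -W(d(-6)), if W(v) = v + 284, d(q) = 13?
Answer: -297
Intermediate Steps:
W(v) = 284 + v
-W(d(-6)) = -(284 + 13) = -1*297 = -297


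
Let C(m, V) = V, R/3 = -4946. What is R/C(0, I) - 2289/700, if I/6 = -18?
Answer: 120707/900 ≈ 134.12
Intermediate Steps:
R = -14838 (R = 3*(-4946) = -14838)
I = -108 (I = 6*(-18) = -108)
R/C(0, I) - 2289/700 = -14838/(-108) - 2289/700 = -14838*(-1/108) - 2289*1/700 = 2473/18 - 327/100 = 120707/900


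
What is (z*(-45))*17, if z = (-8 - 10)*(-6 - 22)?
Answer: -385560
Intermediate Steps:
z = 504 (z = -18*(-28) = 504)
(z*(-45))*17 = (504*(-45))*17 = -22680*17 = -385560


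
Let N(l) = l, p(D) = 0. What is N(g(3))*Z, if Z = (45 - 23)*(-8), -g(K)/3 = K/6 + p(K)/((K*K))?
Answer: 264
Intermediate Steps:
g(K) = -K/2 (g(K) = -3*(K/6 + 0/((K*K))) = -3*(K*(⅙) + 0/(K²)) = -3*(K/6 + 0/K²) = -3*(K/6 + 0) = -K/2)
Z = -176 (Z = 22*(-8) = -176)
N(g(3))*Z = -½*3*(-176) = -3/2*(-176) = 264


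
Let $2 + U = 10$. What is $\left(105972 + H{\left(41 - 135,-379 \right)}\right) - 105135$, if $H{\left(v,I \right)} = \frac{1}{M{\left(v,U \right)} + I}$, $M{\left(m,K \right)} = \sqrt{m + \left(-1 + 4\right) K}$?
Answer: $\frac{120285728}{143711} - \frac{i \sqrt{70}}{143711} \approx 837.0 - 5.8218 \cdot 10^{-5} i$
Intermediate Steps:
$U = 8$ ($U = -2 + 10 = 8$)
$M{\left(m,K \right)} = \sqrt{m + 3 K}$
$H{\left(v,I \right)} = \frac{1}{I + \sqrt{24 + v}}$ ($H{\left(v,I \right)} = \frac{1}{\sqrt{v + 3 \cdot 8} + I} = \frac{1}{\sqrt{v + 24} + I} = \frac{1}{\sqrt{24 + v} + I} = \frac{1}{I + \sqrt{24 + v}}$)
$\left(105972 + H{\left(41 - 135,-379 \right)}\right) - 105135 = \left(105972 + \frac{1}{-379 + \sqrt{24 + \left(41 - 135\right)}}\right) - 105135 = \left(105972 + \frac{1}{-379 + \sqrt{24 - 94}}\right) - 105135 = \left(105972 + \frac{1}{-379 + \sqrt{-70}}\right) - 105135 = \left(105972 + \frac{1}{-379 + i \sqrt{70}}\right) - 105135 = 837 + \frac{1}{-379 + i \sqrt{70}}$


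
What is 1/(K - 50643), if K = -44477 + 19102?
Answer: -1/76018 ≈ -1.3155e-5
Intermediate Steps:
K = -25375
1/(K - 50643) = 1/(-25375 - 50643) = 1/(-76018) = -1/76018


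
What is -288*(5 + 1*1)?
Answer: -1728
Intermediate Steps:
-288*(5 + 1*1) = -288*(5 + 1) = -288*6 = -1728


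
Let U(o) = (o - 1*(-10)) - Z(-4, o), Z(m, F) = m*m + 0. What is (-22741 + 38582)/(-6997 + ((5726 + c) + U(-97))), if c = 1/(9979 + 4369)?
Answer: -227286668/19714151 ≈ -11.529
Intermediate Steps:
Z(m, F) = m² (Z(m, F) = m² + 0 = m²)
U(o) = -6 + o (U(o) = (o - 1*(-10)) - 1*(-4)² = (o + 10) - 1*16 = (10 + o) - 16 = -6 + o)
c = 1/14348 ≈ 6.9696e-5
(-22741 + 38582)/(-6997 + ((5726 + c) + U(-97))) = (-22741 + 38582)/(-6997 + ((5726 + 1/14348) + (-6 - 97))) = 15841/(-6997 + (82156649/14348 - 103)) = 15841/(-6997 + 80678805/14348) = 15841/(-19714151/14348) = 15841*(-14348/19714151) = -227286668/19714151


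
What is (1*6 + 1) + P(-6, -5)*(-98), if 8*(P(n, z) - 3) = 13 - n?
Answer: -2079/4 ≈ -519.75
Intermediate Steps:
P(n, z) = 37/8 - n/8 (P(n, z) = 3 + (13 - n)/8 = 3 + (13/8 - n/8) = 37/8 - n/8)
(1*6 + 1) + P(-6, -5)*(-98) = (1*6 + 1) + (37/8 - 1/8*(-6))*(-98) = (6 + 1) + (37/8 + 3/4)*(-98) = 7 + (43/8)*(-98) = 7 - 2107/4 = -2079/4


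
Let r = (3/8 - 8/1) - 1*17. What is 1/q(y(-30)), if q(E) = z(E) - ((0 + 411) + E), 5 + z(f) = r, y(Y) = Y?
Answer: -8/3285 ≈ -0.0024353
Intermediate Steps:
r = -197/8 (r = (3*(1/8) - 8*1) - 17 = (3/8 - 8) - 17 = -61/8 - 17 = -197/8 ≈ -24.625)
z(f) = -237/8 (z(f) = -5 - 197/8 = -237/8)
q(E) = -3525/8 - E (q(E) = -237/8 - ((0 + 411) + E) = -237/8 - (411 + E) = -237/8 + (-411 - E) = -3525/8 - E)
1/q(y(-30)) = 1/(-3525/8 - 1*(-30)) = 1/(-3525/8 + 30) = 1/(-3285/8) = -8/3285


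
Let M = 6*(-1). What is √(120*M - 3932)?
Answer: 2*I*√1163 ≈ 68.206*I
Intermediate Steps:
M = -6
√(120*M - 3932) = √(120*(-6) - 3932) = √(-720 - 3932) = √(-4652) = 2*I*√1163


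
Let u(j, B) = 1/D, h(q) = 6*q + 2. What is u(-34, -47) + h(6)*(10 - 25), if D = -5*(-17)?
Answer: -48449/85 ≈ -569.99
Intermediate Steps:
h(q) = 2 + 6*q
D = 85
u(j, B) = 1/85
u(-34, -47) + h(6)*(10 - 25) = 1/85 + (2 + 6*6)*(10 - 25) = 1/85 + (2 + 36)*(-15) = 1/85 + 38*(-15) = 1/85 - 570 = -48449/85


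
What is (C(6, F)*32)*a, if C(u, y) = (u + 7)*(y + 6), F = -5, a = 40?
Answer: 16640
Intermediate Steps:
C(u, y) = (6 + y)*(7 + u) (C(u, y) = (7 + u)*(6 + y) = (6 + y)*(7 + u))
(C(6, F)*32)*a = ((42 + 6*6 + 7*(-5) + 6*(-5))*32)*40 = ((42 + 36 - 35 - 30)*32)*40 = (13*32)*40 = 416*40 = 16640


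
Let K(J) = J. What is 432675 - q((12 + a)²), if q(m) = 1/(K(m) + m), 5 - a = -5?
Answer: 418829399/968 ≈ 4.3268e+5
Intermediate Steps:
a = 10 (a = 5 - 1*(-5) = 5 + 5 = 10)
q(m) = 1/(2*m) (q(m) = 1/(m + m) = 1/(2*m))
432675 - q((12 + a)²) = 432675 - 1/(2*((12 + 10)²)) = 432675 - 1/(2*(22²)) = 432675 - 1/(2*484) = 432675 - 1*1/968 = 432675 - 1/968 = 418829399/968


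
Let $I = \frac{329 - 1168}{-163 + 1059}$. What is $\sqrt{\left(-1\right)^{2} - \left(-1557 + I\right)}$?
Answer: $\frac{\sqrt{19555298}}{112} \approx 39.483$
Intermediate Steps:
$I = - \frac{839}{896} \approx -0.93638$
$\sqrt{\left(-1\right)^{2} - \left(-1557 + I\right)} = \sqrt{\left(-1\right)^{2} + \left(1557 - - \frac{839}{896}\right)} = \sqrt{1 + \left(1557 + \frac{839}{896}\right)} = \sqrt{1 + \frac{1395911}{896}} = \sqrt{\frac{1396807}{896}} = \frac{\sqrt{19555298}}{112}$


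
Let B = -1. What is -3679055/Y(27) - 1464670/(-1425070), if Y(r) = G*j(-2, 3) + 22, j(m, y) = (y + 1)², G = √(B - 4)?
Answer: -5767072815841/125691174 + 14716220*I*√5/441 ≈ -45883.0 + 74618.0*I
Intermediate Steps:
G = I*√5 (G = √(-1 - 4) = √(-5) = I*√5 ≈ 2.2361*I)
j(m, y) = (1 + y)²
Y(r) = 22 + 16*I*√5 (Y(r) = (I*√5)*(1 + 3)² + 22 = (I*√5)*4² + 22 = (I*√5)*16 + 22 = 16*I*√5 + 22 = 22 + 16*I*√5)
-3679055/Y(27) - 1464670/(-1425070) = -3679055/(22 + 16*I*√5) - 1464670/(-1425070) = -3679055/(22 + 16*I*√5) - 1464670*(-1/1425070) = -3679055/(22 + 16*I*√5) + 146467/142507 = 146467/142507 - 3679055/(22 + 16*I*√5)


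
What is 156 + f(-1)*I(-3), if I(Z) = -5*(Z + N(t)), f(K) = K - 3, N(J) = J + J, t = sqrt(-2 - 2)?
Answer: 96 + 80*I ≈ 96.0 + 80.0*I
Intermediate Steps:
t = 2*I (t = sqrt(-4) = 2*I ≈ 2.0*I)
N(J) = 2*J
f(K) = -3 + K
I(Z) = -20*I - 5*Z (I(Z) = -5*(Z + 2*(2*I)) = -5*(Z + 4*I) = -20*I - 5*Z)
156 + f(-1)*I(-3) = 156 + (-3 - 1)*(-20*I - 5*(-3)) = 156 - 4*(-20*I + 15) = 156 - 4*(15 - 20*I) = 156 + (-60 + 80*I) = 96 + 80*I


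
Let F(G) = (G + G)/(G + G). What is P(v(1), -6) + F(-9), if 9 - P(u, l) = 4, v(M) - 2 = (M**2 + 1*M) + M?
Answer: 6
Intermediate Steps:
v(M) = 2 + M**2 + 2*M (v(M) = 2 + ((M**2 + 1*M) + M) = 2 + ((M**2 + M) + M) = 2 + ((M + M**2) + M) = 2 + (M**2 + 2*M) = 2 + M**2 + 2*M)
F(G) = 1 (F(G) = (2*G)/((2*G)) = (2*G)*(1/(2*G)) = 1)
P(u, l) = 5 (P(u, l) = 9 - 1*4 = 9 - 4 = 5)
P(v(1), -6) + F(-9) = 5 + 1 = 6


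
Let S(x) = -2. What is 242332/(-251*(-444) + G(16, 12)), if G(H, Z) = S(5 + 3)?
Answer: 121166/55721 ≈ 2.1745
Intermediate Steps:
G(H, Z) = -2
242332/(-251*(-444) + G(16, 12)) = 242332/(-251*(-444) - 2) = 242332/(111444 - 2) = 242332/111442 = 242332*(1/111442) = 121166/55721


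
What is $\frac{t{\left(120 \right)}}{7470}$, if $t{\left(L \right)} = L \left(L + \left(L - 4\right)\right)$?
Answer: $\frac{944}{249} \approx 3.7912$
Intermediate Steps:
$t{\left(L \right)} = L \left(-4 + 2 L\right)$ ($t{\left(L \right)} = L \left(L + \left(-4 + L\right)\right) = L \left(-4 + 2 L\right)$)
$\frac{t{\left(120 \right)}}{7470} = \frac{2 \cdot 120 \left(-2 + 120\right)}{7470} = 2 \cdot 120 \cdot 118 \cdot \frac{1}{7470} = 28320 \cdot \frac{1}{7470} = \frac{944}{249}$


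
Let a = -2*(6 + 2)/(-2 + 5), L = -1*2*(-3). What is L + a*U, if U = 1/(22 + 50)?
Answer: 160/27 ≈ 5.9259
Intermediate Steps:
L = 6 (L = -2*(-3) = 6)
a = -16/3 ≈ -5.3333
U = 1/72 ≈ 0.013889
L + a*U = 6 - 16/3*1/72 = 6 - 2/27 = 160/27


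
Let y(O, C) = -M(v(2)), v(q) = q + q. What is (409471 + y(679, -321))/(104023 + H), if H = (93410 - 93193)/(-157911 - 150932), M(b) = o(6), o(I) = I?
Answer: 126460398995/32126775172 ≈ 3.9363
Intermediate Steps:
v(q) = 2*q
M(b) = 6
y(O, C) = -6 (y(O, C) = -1*6 = -6)
H = -217/308843 (H = 217/(-308843) = 217*(-1/308843) = -217/308843 ≈ -0.00070262)
(409471 + y(679, -321))/(104023 + H) = (409471 - 6)/(104023 - 217/308843) = 409465/(32126775172/308843) = 409465*(308843/32126775172) = 126460398995/32126775172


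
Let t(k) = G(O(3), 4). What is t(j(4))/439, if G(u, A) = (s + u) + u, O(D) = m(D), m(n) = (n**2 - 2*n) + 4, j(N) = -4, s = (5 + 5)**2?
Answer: 114/439 ≈ 0.25968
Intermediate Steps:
s = 100 (s = 10**2 = 100)
m(n) = 4 + n**2 - 2*n
O(D) = 4 + D**2 - 2*D
G(u, A) = 100 + 2*u (G(u, A) = (100 + u) + u = 100 + 2*u)
t(k) = 114 (t(k) = 100 + 2*(4 + 3**2 - 2*3) = 100 + 2*(4 + 9 - 6) = 100 + 2*7 = 100 + 14 = 114)
t(j(4))/439 = 114/439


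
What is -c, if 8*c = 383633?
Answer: -383633/8 ≈ -47954.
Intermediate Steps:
c = 383633/8 (c = (⅛)*383633 = 383633/8 ≈ 47954.)
-c = -1*383633/8 = -383633/8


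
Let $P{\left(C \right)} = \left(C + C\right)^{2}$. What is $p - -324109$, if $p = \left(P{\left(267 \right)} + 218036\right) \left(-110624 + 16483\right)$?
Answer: $-47370673963$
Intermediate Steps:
$P{\left(C \right)} = 4 C^{2}$ ($P{\left(C \right)} = \left(2 C\right)^{2} = 4 C^{2}$)
$p = -47370998072$ ($p = \left(4 \cdot 267^{2} + 218036\right) \left(-110624 + 16483\right) = \left(4 \cdot 71289 + 218036\right) \left(-94141\right) = \left(285156 + 218036\right) \left(-94141\right) = 503192 \left(-94141\right) = -47370998072$)
$p - -324109 = -47370998072 - -324109 = -47370998072 + 324109 = -47370673963$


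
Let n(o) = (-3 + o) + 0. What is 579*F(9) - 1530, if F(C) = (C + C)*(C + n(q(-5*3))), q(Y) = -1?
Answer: 50580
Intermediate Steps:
n(o) = -3 + o
F(C) = 2*C*(-4 + C) (F(C) = (C + C)*(C + (-3 - 1)) = (2*C)*(C - 4) = (2*C)*(-4 + C) = 2*C*(-4 + C))
579*F(9) - 1530 = 579*(2*9*(-4 + 9)) - 1530 = 579*(2*9*5) - 1530 = 579*90 - 1530 = 52110 - 1530 = 50580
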